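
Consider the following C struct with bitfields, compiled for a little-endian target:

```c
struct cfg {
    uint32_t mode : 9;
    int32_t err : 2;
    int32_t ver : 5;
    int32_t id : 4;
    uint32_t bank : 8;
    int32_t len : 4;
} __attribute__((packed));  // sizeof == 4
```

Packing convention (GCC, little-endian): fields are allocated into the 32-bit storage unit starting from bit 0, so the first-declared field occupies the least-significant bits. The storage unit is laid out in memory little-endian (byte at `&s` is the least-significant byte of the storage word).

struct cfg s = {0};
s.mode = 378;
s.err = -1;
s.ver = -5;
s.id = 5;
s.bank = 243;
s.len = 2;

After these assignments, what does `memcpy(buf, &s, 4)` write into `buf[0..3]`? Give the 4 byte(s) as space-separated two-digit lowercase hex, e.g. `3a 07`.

7a df 35 2f

[0+:9] mode=378 & 0x1ff = 0x17a; word=0x0000017a
[9+:2] err=-1 & 0x3 = 0x3; word=0x0000077a
[11+:5] ver=-5 & 0x1f = 0x1b; word=0x0000df7a
[16+:4] id=5 & 0xf = 0x5; word=0x0005df7a
[20+:8] bank=243 & 0xff = 0xf3; word=0x0f35df7a
[28+:4] len=2 & 0xf = 0x2; word=0x2f35df7a
word = 0x2f35df7a → little-endian bytes:
  [0]=0x7a  [1]=0xdf  [2]=0x35  [3]=0x2f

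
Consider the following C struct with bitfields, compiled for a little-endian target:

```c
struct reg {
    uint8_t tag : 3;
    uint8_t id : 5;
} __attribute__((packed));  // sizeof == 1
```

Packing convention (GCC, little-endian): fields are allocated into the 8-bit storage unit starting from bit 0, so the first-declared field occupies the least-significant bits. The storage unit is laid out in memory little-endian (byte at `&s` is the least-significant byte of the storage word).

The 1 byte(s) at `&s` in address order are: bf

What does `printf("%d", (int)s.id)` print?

[0]=0xbf (little-endian) → word 0xbf
tag [0+:3] = (word>>0) & 0x7 = 7
id [3+:5] = (word>>3) & 0x1f = 23  ←

23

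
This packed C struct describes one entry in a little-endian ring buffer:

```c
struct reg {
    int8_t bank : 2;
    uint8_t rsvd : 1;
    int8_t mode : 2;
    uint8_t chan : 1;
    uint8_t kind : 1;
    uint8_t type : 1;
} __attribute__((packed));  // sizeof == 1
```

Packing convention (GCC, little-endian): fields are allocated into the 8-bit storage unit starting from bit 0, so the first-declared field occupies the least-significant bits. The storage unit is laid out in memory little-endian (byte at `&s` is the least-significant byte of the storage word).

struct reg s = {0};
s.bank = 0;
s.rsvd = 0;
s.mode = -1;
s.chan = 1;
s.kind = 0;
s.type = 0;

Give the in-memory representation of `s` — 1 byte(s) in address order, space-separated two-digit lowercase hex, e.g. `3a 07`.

38

[0+:2] bank=0 & 0x3 = 0x0; word=0x00
[2+:1] rsvd=0 & 0x1 = 0x0; word=0x00
[3+:2] mode=-1 & 0x3 = 0x3; word=0x18
[5+:1] chan=1 & 0x1 = 0x1; word=0x38
[6+:1] kind=0 & 0x1 = 0x0; word=0x38
[7+:1] type=0 & 0x1 = 0x0; word=0x38
word = 0x38 → little-endian bytes:
  [0]=0x38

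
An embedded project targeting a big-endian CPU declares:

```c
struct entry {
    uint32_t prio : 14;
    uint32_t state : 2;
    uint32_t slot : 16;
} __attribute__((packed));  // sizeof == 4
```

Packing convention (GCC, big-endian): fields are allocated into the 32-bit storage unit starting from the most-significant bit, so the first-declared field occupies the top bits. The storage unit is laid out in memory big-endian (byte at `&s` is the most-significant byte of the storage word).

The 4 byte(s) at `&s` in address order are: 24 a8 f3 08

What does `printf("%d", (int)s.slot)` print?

[0]=0x24 [1]=0xa8 [2]=0xf3 [3]=0x08 (big-endian) → word 0x24a8f308
prio:14 @ bit 18 → (0x24a8f308>>18)&0x3fff = 0x92a
state:2 @ bit 16 → (0x24a8f308>>16)&0x3 = 0x0
slot:16 @ bit 0 → (0x24a8f308>>0)&0xffff = 0xf308  ←

62216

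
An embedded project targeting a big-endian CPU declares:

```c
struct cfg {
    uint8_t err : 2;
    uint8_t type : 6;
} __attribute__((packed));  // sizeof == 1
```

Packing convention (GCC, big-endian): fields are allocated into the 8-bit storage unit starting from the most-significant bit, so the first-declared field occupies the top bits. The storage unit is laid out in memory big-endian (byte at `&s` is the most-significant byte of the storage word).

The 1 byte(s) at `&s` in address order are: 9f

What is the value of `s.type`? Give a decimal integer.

31

[0]=0x9f (big-endian) → word 0x9f
err:2 @ bit 6 → (0x9f>>6)&0x3 = 0x2
type:6 @ bit 0 → (0x9f>>0)&0x3f = 0x1f  ←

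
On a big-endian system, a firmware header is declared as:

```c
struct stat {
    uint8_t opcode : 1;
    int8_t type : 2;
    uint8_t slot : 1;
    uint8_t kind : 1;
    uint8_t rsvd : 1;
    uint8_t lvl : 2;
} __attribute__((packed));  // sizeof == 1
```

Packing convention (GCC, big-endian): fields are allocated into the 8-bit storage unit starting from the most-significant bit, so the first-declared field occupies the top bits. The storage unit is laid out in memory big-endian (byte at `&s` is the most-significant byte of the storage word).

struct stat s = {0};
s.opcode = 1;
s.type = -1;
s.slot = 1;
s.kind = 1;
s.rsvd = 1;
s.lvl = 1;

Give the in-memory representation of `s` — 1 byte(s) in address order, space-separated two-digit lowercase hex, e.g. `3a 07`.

opcode:1 = 1 → 0x1 << 7 → word 0x80
type:2 = -1 → 0x3 << 5 → word 0xe0
slot:1 = 1 → 0x1 << 4 → word 0xf0
kind:1 = 1 → 0x1 << 3 → word 0xf8
rsvd:1 = 1 → 0x1 << 2 → word 0xfc
lvl:2 = 1 → 0x1 << 0 → word 0xfd
word = 0xfd → big-endian bytes:
  [0]=0xfd

fd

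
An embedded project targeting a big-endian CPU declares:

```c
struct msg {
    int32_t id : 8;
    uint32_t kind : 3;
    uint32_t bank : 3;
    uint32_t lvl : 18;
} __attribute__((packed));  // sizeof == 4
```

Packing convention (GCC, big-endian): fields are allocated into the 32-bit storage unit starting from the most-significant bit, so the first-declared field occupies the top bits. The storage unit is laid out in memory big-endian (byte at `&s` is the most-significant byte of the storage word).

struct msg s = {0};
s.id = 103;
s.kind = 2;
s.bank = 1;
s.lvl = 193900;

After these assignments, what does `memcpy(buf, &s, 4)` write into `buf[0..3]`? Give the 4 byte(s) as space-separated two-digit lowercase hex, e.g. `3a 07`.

67 46 f5 6c

[24+:8] id=103 & 0xff = 0x67; word=0x67000000
[21+:3] kind=2 & 0x7 = 0x2; word=0x67400000
[18+:3] bank=1 & 0x7 = 0x1; word=0x67440000
[0+:18] lvl=193900 & 0x3ffff = 0x2f56c; word=0x6746f56c
word = 0x6746f56c → big-endian bytes:
  [0]=0x67  [1]=0x46  [2]=0xf5  [3]=0x6c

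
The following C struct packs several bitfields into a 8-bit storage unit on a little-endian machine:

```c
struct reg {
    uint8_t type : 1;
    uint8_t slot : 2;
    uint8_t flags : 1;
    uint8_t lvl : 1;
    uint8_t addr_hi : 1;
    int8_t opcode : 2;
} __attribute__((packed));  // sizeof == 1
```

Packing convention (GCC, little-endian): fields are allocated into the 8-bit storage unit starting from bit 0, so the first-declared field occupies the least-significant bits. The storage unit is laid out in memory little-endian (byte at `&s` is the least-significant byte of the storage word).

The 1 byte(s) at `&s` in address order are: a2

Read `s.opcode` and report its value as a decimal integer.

[0]=0xa2 (little-endian) → word 0xa2
type:1 @ bit 0 → (0xa2>>0)&0x1 = 0x0
slot:2 @ bit 1 → (0xa2>>1)&0x3 = 0x1
flags:1 @ bit 3 → (0xa2>>3)&0x1 = 0x0
lvl:1 @ bit 4 → (0xa2>>4)&0x1 = 0x0
addr_hi:1 @ bit 5 → (0xa2>>5)&0x1 = 0x1
opcode:2 @ bit 6 → (0xa2>>6)&0x3 = 0x2  ←
opcode signed 2b, MSB=1: 2 - 4 = -2

-2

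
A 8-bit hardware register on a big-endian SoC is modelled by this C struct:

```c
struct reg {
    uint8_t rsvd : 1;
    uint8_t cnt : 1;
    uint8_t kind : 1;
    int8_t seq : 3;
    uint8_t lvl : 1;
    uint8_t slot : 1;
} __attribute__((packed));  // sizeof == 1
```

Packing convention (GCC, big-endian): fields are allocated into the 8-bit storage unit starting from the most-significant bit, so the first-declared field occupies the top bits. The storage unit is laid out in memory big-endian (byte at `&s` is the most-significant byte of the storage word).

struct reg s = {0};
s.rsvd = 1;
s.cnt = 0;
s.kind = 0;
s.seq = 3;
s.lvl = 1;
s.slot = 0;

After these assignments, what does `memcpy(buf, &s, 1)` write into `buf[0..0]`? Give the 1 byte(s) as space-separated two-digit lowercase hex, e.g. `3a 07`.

rsvd (1b) val=1 bits=0x1 at bit 7: 0x80
cnt (1b) val=0 bits=0x0 at bit 6: 0x80
kind (1b) val=0 bits=0x0 at bit 5: 0x80
seq (3b) val=3 bits=0x3 at bit 2: 0x8c
lvl (1b) val=1 bits=0x1 at bit 1: 0x8e
slot (1b) val=0 bits=0x0 at bit 0: 0x8e
word = 0x8e → big-endian bytes:
  [0]=0x8e

8e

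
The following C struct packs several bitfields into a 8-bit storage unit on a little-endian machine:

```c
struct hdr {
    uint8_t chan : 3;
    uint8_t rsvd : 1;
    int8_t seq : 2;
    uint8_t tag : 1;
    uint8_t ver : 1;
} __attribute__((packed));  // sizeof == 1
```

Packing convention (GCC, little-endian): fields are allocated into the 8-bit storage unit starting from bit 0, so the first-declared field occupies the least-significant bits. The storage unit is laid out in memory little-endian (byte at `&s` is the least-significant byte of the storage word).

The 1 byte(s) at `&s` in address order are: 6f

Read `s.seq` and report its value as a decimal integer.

-2

[0]=0x6f (little-endian) → word 0x6f
chan [0+:3] = (word>>0) & 0x7 = 7
rsvd [3+:1] = (word>>3) & 0x1 = 1
seq [4+:2] = (word>>4) & 0x3 = 2  ←
tag [6+:1] = (word>>6) & 0x1 = 1
ver [7+:1] = (word>>7) & 0x1 = 0
seq signed 2b, MSB=1: 2 - 4 = -2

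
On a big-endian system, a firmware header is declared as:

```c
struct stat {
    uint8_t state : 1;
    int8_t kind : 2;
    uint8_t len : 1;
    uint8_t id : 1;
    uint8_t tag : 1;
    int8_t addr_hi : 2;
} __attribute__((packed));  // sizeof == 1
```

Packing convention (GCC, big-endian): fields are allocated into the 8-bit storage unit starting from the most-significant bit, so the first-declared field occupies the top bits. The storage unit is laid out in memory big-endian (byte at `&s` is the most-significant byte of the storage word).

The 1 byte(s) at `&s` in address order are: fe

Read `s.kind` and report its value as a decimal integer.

-1

[0]=0xfe (big-endian) → word 0xfe
state:1 @ bit 7 → (0xfe>>7)&0x1 = 0x1
kind:2 @ bit 5 → (0xfe>>5)&0x3 = 0x3  ←
len:1 @ bit 4 → (0xfe>>4)&0x1 = 0x1
id:1 @ bit 3 → (0xfe>>3)&0x1 = 0x1
tag:1 @ bit 2 → (0xfe>>2)&0x1 = 0x1
addr_hi:2 @ bit 0 → (0xfe>>0)&0x3 = 0x2
kind signed 2b, MSB=1: 3 - 4 = -1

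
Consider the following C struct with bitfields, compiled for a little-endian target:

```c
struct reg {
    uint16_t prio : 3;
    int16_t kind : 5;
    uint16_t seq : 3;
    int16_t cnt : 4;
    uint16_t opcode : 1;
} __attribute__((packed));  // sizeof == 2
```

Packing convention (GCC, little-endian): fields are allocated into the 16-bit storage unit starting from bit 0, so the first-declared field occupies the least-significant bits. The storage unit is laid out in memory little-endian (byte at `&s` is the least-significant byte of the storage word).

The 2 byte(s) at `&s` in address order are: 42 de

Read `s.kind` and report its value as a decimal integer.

8

[0]=0x42 [1]=0xde (little-endian) → word 0xde42
prio [0+:3] = (word>>0) & 0x7 = 2
kind [3+:5] = (word>>3) & 0x1f = 8  ←
seq [8+:3] = (word>>8) & 0x7 = 6
cnt [11+:4] = (word>>11) & 0xf = 11
opcode [15+:1] = (word>>15) & 0x1 = 1
kind signed 5b, MSB=0: value = 8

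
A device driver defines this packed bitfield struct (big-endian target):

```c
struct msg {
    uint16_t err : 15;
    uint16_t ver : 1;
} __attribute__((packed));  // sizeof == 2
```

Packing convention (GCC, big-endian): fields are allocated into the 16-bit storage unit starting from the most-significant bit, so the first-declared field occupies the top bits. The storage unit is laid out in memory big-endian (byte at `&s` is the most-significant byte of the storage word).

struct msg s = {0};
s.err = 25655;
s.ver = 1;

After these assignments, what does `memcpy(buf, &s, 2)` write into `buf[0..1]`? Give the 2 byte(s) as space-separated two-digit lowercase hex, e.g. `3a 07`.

err (15b) val=25655 bits=0x6437 at bit 1: 0xc86e
ver (1b) val=1 bits=0x1 at bit 0: 0xc86f
word = 0xc86f → big-endian bytes:
  [0]=0xc8  [1]=0x6f

c8 6f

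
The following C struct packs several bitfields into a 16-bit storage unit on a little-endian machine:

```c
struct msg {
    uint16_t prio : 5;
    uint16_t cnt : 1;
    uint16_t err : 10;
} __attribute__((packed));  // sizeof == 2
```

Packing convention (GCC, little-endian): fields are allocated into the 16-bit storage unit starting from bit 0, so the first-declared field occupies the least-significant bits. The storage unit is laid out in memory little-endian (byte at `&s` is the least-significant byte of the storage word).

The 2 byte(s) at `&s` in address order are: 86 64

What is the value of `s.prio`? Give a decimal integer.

[0]=0x86 [1]=0x64 (little-endian) → word 0x6486
prio [0+:5] = (word>>0) & 0x1f = 6  ←
cnt [5+:1] = (word>>5) & 0x1 = 0
err [6+:10] = (word>>6) & 0x3ff = 402

6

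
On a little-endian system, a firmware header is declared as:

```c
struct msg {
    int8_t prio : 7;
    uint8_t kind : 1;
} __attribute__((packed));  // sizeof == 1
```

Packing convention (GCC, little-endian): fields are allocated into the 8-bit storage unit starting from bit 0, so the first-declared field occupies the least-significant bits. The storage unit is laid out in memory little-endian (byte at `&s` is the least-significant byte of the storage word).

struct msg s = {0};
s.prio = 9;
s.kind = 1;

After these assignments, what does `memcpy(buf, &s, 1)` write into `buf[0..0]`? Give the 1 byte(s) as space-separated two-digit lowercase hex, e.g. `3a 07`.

prio:7 = 9 → 0x9 << 0 → word 0x09
kind:1 = 1 → 0x1 << 7 → word 0x89
word = 0x89 → little-endian bytes:
  [0]=0x89

89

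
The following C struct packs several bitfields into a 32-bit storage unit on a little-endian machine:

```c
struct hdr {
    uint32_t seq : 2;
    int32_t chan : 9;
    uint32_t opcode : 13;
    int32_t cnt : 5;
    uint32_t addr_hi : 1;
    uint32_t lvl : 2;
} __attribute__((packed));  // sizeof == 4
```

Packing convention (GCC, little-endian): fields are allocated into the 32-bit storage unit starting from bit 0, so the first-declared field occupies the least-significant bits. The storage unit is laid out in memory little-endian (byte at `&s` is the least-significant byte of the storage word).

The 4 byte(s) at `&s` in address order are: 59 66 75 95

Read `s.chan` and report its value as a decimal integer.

-106

[0]=0x59 [1]=0x66 [2]=0x75 [3]=0x95 (little-endian) → word 0x95756659
seq [0+:2] = (word>>0) & 0x3 = 1
chan [2+:9] = (word>>2) & 0x1ff = 406  ←
opcode [11+:13] = (word>>11) & 0x1fff = 3756
cnt [24+:5] = (word>>24) & 0x1f = 21
addr_hi [29+:1] = (word>>29) & 0x1 = 0
lvl [30+:2] = (word>>30) & 0x3 = 2
chan signed 9b, MSB=1: 406 - 512 = -106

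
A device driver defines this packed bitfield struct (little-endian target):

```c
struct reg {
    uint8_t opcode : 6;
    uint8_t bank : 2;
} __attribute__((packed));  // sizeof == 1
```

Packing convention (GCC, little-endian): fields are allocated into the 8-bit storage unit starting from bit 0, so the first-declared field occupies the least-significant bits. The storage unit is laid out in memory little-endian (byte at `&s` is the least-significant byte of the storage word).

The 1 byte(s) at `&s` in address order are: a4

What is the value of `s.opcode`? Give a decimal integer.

36

[0]=0xa4 (little-endian) → word 0xa4
opcode:6 @ bit 0 → (0xa4>>0)&0x3f = 0x24  ←
bank:2 @ bit 6 → (0xa4>>6)&0x3 = 0x2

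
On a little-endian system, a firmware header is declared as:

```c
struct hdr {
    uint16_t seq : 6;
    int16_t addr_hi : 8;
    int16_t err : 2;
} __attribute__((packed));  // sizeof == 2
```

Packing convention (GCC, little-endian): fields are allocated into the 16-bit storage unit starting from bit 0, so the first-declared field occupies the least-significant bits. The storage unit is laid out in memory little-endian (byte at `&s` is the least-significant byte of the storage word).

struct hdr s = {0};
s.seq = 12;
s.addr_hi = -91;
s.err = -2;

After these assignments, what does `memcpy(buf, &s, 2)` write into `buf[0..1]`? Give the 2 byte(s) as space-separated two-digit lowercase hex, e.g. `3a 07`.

[0+:6] seq=12 & 0x3f = 0xc; word=0x000c
[6+:8] addr_hi=-91 & 0xff = 0xa5; word=0x294c
[14+:2] err=-2 & 0x3 = 0x2; word=0xa94c
word = 0xa94c → little-endian bytes:
  [0]=0x4c  [1]=0xa9

4c a9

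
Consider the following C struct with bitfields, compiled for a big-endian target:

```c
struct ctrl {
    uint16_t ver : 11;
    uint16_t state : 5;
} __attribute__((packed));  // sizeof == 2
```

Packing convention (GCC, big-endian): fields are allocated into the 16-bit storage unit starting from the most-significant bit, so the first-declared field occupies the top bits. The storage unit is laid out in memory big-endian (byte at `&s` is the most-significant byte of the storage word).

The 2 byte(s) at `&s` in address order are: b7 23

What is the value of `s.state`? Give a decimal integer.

3

[0]=0xb7 [1]=0x23 (big-endian) → word 0xb723
ver:11 @ bit 5 → (0xb723>>5)&0x7ff = 0x5b9
state:5 @ bit 0 → (0xb723>>0)&0x1f = 0x3  ←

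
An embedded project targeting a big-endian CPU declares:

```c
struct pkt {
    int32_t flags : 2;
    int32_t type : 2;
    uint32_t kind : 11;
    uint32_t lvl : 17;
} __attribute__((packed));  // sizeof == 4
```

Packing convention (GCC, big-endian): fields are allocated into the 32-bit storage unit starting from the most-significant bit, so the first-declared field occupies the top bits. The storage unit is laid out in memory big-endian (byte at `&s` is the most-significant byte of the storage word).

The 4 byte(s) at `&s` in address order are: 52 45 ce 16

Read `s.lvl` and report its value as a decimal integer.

118294

[0]=0x52 [1]=0x45 [2]=0xce [3]=0x16 (big-endian) → word 0x5245ce16
flags:2 @ bit 30 → (0x5245ce16>>30)&0x3 = 0x1
type:2 @ bit 28 → (0x5245ce16>>28)&0x3 = 0x1
kind:11 @ bit 17 → (0x5245ce16>>17)&0x7ff = 0x122
lvl:17 @ bit 0 → (0x5245ce16>>0)&0x1ffff = 0x1ce16  ←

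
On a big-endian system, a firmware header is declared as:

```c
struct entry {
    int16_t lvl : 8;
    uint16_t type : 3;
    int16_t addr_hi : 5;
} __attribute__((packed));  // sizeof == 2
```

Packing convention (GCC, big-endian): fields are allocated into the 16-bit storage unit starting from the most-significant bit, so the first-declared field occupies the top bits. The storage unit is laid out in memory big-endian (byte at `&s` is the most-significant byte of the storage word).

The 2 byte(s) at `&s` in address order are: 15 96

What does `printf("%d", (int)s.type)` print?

4

[0]=0x15 [1]=0x96 (big-endian) → word 0x1596
lvl:8 @ bit 8 → (0x1596>>8)&0xff = 0x15
type:3 @ bit 5 → (0x1596>>5)&0x7 = 0x4  ←
addr_hi:5 @ bit 0 → (0x1596>>0)&0x1f = 0x16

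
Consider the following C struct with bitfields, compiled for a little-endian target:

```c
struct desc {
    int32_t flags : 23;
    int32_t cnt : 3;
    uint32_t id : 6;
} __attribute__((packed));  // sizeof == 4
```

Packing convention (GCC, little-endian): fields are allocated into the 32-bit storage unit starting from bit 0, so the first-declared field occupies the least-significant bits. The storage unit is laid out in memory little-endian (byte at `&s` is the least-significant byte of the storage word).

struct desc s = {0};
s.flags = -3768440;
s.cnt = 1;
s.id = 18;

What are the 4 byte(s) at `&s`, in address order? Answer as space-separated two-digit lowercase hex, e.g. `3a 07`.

flags:23 = -3768440 → 0x467f88 << 0 → word 0x00467f88
cnt:3 = 1 → 0x1 << 23 → word 0x00c67f88
id:6 = 18 → 0x12 << 26 → word 0x48c67f88
word = 0x48c67f88 → little-endian bytes:
  [0]=0x88  [1]=0x7f  [2]=0xc6  [3]=0x48

88 7f c6 48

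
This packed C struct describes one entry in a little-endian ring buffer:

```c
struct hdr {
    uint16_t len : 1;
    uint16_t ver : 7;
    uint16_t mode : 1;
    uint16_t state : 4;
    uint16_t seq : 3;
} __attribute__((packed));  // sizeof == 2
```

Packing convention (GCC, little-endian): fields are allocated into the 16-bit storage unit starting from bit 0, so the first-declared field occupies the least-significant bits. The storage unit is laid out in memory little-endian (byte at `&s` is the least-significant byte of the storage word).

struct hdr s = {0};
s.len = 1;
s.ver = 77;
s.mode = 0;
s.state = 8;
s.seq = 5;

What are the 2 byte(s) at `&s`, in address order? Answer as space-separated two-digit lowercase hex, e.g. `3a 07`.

9b b0

len (1b) val=1 bits=0x1 at bit 0: 0x0001
ver (7b) val=77 bits=0x4d at bit 1: 0x009b
mode (1b) val=0 bits=0x0 at bit 8: 0x009b
state (4b) val=8 bits=0x8 at bit 9: 0x109b
seq (3b) val=5 bits=0x5 at bit 13: 0xb09b
word = 0xb09b → little-endian bytes:
  [0]=0x9b  [1]=0xb0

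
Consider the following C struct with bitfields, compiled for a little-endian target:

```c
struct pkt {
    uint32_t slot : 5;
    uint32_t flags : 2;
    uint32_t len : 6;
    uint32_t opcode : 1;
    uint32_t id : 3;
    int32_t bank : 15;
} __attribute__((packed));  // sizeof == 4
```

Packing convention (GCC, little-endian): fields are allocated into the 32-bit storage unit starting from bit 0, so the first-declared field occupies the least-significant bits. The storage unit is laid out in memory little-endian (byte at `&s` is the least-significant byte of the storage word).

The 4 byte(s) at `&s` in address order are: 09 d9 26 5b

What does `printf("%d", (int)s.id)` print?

[0]=0x09 [1]=0xd9 [2]=0x26 [3]=0x5b (little-endian) → word 0x5b26d909
slot [0+:5] = (word>>0) & 0x1f = 9
flags [5+:2] = (word>>5) & 0x3 = 0
len [7+:6] = (word>>7) & 0x3f = 50
opcode [13+:1] = (word>>13) & 0x1 = 0
id [14+:3] = (word>>14) & 0x7 = 3  ←
bank [17+:15] = (word>>17) & 0x7fff = 11667

3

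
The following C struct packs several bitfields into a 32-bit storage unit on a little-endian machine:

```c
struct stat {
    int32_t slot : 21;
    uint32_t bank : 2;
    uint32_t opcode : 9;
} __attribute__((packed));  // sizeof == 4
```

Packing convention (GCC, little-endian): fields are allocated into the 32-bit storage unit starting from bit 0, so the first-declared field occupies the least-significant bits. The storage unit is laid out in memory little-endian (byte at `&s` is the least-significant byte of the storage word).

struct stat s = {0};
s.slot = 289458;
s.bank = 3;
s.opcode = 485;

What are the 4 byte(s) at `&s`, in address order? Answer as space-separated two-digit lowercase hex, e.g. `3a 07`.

[0+:21] slot=289458 & 0x1fffff = 0x46ab2; word=0x00046ab2
[21+:2] bank=3 & 0x3 = 0x3; word=0x00646ab2
[23+:9] opcode=485 & 0x1ff = 0x1e5; word=0xf2e46ab2
word = 0xf2e46ab2 → little-endian bytes:
  [0]=0xb2  [1]=0x6a  [2]=0xe4  [3]=0xf2

b2 6a e4 f2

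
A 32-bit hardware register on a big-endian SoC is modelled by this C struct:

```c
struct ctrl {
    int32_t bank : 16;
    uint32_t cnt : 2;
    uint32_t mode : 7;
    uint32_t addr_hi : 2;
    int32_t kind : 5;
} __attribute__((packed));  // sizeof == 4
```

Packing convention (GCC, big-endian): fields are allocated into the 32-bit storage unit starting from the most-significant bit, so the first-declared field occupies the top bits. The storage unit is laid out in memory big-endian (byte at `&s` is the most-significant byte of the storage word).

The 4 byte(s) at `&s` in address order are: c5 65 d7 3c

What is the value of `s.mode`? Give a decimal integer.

46

[0]=0xc5 [1]=0x65 [2]=0xd7 [3]=0x3c (big-endian) → word 0xc565d73c
bank [16+:16] = (word>>16) & 0xffff = 50533
cnt [14+:2] = (word>>14) & 0x3 = 3
mode [7+:7] = (word>>7) & 0x7f = 46  ←
addr_hi [5+:2] = (word>>5) & 0x3 = 1
kind [0+:5] = (word>>0) & 0x1f = 28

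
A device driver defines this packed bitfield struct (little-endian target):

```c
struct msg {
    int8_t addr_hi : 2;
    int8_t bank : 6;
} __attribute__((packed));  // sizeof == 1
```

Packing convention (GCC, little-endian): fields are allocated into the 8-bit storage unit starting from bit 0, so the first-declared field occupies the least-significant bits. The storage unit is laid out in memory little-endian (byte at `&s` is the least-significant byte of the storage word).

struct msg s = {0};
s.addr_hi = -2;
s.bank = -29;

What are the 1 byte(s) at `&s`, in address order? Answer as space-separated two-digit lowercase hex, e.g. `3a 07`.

8e

addr_hi (2b) val=-2 bits=0x2 at bit 0: 0x02
bank (6b) val=-29 bits=0x23 at bit 2: 0x8e
word = 0x8e → little-endian bytes:
  [0]=0x8e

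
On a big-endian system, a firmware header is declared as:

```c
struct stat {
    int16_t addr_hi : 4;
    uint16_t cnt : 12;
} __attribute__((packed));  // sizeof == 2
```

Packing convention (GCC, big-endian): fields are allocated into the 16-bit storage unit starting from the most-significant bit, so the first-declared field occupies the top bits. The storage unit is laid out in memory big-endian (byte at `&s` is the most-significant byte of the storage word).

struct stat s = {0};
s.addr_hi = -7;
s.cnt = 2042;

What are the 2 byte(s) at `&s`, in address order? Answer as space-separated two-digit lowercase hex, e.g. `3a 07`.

97 fa

addr_hi (4b) val=-7 bits=0x9 at bit 12: 0x9000
cnt (12b) val=2042 bits=0x7fa at bit 0: 0x97fa
word = 0x97fa → big-endian bytes:
  [0]=0x97  [1]=0xfa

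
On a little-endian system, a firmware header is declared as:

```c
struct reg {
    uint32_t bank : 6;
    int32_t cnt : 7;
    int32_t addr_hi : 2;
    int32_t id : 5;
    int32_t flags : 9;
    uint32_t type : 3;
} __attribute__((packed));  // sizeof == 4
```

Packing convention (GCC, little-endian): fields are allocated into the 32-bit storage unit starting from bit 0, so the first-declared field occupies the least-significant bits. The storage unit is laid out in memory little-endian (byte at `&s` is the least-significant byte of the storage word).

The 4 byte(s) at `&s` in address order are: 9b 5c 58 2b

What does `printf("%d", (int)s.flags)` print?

[0]=0x9b [1]=0x5c [2]=0x58 [3]=0x2b (little-endian) → word 0x2b585c9b
bank [0+:6] = (word>>0) & 0x3f = 27
cnt [6+:7] = (word>>6) & 0x7f = 114
addr_hi [13+:2] = (word>>13) & 0x3 = 2
id [15+:5] = (word>>15) & 0x1f = 16
flags [20+:9] = (word>>20) & 0x1ff = 181  ←
type [29+:3] = (word>>29) & 0x7 = 1
flags signed 9b, MSB=0: value = 181

181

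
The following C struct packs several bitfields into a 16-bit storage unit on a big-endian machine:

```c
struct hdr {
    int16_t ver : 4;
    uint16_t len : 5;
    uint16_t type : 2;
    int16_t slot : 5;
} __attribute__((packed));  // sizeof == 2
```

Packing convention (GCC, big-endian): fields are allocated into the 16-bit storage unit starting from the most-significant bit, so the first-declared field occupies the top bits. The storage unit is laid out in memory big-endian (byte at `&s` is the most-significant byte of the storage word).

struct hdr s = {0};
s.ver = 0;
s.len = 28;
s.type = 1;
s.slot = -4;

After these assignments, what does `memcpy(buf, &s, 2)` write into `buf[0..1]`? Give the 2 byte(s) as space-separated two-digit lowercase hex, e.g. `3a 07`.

0e 3c

[12+:4] ver=0 & 0xf = 0x0; word=0x0000
[7+:5] len=28 & 0x1f = 0x1c; word=0x0e00
[5+:2] type=1 & 0x3 = 0x1; word=0x0e20
[0+:5] slot=-4 & 0x1f = 0x1c; word=0x0e3c
word = 0x0e3c → big-endian bytes:
  [0]=0x0e  [1]=0x3c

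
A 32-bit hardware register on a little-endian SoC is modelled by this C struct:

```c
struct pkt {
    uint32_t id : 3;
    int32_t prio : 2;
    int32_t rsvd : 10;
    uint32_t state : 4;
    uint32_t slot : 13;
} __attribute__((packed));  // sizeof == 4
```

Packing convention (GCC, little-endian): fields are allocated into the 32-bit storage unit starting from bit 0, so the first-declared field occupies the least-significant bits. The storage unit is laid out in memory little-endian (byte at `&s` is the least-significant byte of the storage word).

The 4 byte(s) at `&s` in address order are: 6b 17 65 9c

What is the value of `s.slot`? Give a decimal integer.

5004

[0]=0x6b [1]=0x17 [2]=0x65 [3]=0x9c (little-endian) → word 0x9c65176b
id [0+:3] = (word>>0) & 0x7 = 3
prio [3+:2] = (word>>3) & 0x3 = 1
rsvd [5+:10] = (word>>5) & 0x3ff = 187
state [15+:4] = (word>>15) & 0xf = 10
slot [19+:13] = (word>>19) & 0x1fff = 5004  ←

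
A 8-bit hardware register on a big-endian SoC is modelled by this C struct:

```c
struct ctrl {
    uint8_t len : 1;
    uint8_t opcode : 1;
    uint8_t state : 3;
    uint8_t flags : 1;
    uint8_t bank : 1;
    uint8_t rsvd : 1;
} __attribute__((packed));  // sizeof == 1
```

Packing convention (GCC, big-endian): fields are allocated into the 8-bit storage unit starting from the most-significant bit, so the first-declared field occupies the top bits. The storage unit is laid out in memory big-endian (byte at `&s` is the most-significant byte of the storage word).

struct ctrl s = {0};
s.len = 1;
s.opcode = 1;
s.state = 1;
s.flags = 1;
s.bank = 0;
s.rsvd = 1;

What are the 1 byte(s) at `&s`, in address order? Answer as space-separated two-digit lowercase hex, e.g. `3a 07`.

cd

len:1 = 1 → 0x1 << 7 → word 0x80
opcode:1 = 1 → 0x1 << 6 → word 0xc0
state:3 = 1 → 0x1 << 3 → word 0xc8
flags:1 = 1 → 0x1 << 2 → word 0xcc
bank:1 = 0 → 0x0 << 1 → word 0xcc
rsvd:1 = 1 → 0x1 << 0 → word 0xcd
word = 0xcd → big-endian bytes:
  [0]=0xcd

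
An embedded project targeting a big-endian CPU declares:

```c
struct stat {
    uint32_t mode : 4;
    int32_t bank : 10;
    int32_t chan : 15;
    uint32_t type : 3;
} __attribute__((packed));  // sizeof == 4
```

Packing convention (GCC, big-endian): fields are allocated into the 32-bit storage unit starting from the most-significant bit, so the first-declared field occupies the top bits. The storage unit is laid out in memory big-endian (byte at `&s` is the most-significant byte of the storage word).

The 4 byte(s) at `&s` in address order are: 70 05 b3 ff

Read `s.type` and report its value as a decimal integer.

[0]=0x70 [1]=0x05 [2]=0xb3 [3]=0xff (big-endian) → word 0x7005b3ff
mode:4 @ bit 28 → (0x7005b3ff>>28)&0xf = 0x7
bank:10 @ bit 18 → (0x7005b3ff>>18)&0x3ff = 0x1
chan:15 @ bit 3 → (0x7005b3ff>>3)&0x7fff = 0x367f
type:3 @ bit 0 → (0x7005b3ff>>0)&0x7 = 0x7  ←

7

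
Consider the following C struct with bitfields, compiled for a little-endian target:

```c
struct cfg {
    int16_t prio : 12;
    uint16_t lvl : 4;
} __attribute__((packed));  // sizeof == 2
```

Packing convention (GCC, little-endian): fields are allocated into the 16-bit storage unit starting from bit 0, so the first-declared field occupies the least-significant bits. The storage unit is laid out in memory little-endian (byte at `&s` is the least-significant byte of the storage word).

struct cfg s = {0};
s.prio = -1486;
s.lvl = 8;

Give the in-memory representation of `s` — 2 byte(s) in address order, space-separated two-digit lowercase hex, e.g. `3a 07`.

32 8a

[0+:12] prio=-1486 & 0xfff = 0xa32; word=0x0a32
[12+:4] lvl=8 & 0xf = 0x8; word=0x8a32
word = 0x8a32 → little-endian bytes:
  [0]=0x32  [1]=0x8a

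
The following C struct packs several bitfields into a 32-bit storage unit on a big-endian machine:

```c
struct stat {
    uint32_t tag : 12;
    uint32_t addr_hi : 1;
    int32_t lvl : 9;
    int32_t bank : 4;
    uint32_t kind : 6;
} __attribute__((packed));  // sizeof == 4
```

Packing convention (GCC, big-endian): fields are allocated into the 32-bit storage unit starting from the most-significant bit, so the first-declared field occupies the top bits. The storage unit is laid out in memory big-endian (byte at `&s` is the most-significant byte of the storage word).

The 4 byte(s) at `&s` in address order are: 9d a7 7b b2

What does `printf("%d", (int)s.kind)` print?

[0]=0x9d [1]=0xa7 [2]=0x7b [3]=0xb2 (big-endian) → word 0x9da77bb2
tag [20+:12] = (word>>20) & 0xfff = 2522
addr_hi [19+:1] = (word>>19) & 0x1 = 0
lvl [10+:9] = (word>>10) & 0x1ff = 478
bank [6+:4] = (word>>6) & 0xf = 14
kind [0+:6] = (word>>0) & 0x3f = 50  ←

50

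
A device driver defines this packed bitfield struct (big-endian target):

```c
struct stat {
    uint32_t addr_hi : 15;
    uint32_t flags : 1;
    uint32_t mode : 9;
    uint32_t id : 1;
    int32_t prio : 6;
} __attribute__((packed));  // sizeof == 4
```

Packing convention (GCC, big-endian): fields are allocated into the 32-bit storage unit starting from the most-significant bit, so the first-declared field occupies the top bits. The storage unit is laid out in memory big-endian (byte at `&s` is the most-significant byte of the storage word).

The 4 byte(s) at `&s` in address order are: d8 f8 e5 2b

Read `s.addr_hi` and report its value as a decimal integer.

27772

[0]=0xd8 [1]=0xf8 [2]=0xe5 [3]=0x2b (big-endian) → word 0xd8f8e52b
addr_hi [17+:15] = (word>>17) & 0x7fff = 27772  ←
flags [16+:1] = (word>>16) & 0x1 = 0
mode [7+:9] = (word>>7) & 0x1ff = 458
id [6+:1] = (word>>6) & 0x1 = 0
prio [0+:6] = (word>>0) & 0x3f = 43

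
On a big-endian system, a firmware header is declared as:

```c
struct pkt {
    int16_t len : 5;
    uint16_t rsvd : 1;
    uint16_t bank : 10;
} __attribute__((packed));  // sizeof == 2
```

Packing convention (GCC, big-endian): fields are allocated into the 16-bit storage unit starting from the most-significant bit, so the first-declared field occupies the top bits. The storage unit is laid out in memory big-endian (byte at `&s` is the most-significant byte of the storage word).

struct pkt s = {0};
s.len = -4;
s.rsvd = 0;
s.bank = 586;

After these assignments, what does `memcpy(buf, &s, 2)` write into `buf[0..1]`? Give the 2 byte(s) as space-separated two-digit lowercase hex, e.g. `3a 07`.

len (5b) val=-4 bits=0x1c at bit 11: 0xe000
rsvd (1b) val=0 bits=0x0 at bit 10: 0xe000
bank (10b) val=586 bits=0x24a at bit 0: 0xe24a
word = 0xe24a → big-endian bytes:
  [0]=0xe2  [1]=0x4a

e2 4a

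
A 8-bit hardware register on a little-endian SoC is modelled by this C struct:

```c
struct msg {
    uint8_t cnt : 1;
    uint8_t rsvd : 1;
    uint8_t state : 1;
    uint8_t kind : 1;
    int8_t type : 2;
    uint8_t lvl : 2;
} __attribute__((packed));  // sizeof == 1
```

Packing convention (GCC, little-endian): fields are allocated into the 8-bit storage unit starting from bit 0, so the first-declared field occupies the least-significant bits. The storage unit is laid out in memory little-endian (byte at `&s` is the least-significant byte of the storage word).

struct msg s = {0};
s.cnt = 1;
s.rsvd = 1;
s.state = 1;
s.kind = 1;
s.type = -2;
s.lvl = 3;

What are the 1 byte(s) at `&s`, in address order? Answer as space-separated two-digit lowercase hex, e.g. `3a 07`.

ef

cnt:1 = 1 → 0x1 << 0 → word 0x01
rsvd:1 = 1 → 0x1 << 1 → word 0x03
state:1 = 1 → 0x1 << 2 → word 0x07
kind:1 = 1 → 0x1 << 3 → word 0x0f
type:2 = -2 → 0x2 << 4 → word 0x2f
lvl:2 = 3 → 0x3 << 6 → word 0xef
word = 0xef → little-endian bytes:
  [0]=0xef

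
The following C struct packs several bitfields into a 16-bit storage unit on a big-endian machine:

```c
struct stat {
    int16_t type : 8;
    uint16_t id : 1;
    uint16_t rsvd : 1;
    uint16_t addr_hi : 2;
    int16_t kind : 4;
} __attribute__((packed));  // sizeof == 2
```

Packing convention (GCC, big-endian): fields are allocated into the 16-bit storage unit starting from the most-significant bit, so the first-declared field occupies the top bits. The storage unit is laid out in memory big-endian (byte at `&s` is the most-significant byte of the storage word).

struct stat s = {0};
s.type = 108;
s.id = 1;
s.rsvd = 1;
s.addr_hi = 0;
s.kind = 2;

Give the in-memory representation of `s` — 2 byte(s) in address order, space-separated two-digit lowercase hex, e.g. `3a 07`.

type:8 = 108 → 0x6c << 8 → word 0x6c00
id:1 = 1 → 0x1 << 7 → word 0x6c80
rsvd:1 = 1 → 0x1 << 6 → word 0x6cc0
addr_hi:2 = 0 → 0x0 << 4 → word 0x6cc0
kind:4 = 2 → 0x2 << 0 → word 0x6cc2
word = 0x6cc2 → big-endian bytes:
  [0]=0x6c  [1]=0xc2

6c c2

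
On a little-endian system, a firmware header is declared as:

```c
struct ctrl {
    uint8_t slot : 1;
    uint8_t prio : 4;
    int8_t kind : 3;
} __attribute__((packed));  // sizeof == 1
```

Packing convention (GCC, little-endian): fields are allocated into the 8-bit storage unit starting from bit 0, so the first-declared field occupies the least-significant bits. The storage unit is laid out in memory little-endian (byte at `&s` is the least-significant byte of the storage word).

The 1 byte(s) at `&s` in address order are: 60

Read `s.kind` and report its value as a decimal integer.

[0]=0x60 (little-endian) → word 0x60
slot:1 @ bit 0 → (0x60>>0)&0x1 = 0x0
prio:4 @ bit 1 → (0x60>>1)&0xf = 0x0
kind:3 @ bit 5 → (0x60>>5)&0x7 = 0x3  ←
kind signed 3b, MSB=0: value = 3

3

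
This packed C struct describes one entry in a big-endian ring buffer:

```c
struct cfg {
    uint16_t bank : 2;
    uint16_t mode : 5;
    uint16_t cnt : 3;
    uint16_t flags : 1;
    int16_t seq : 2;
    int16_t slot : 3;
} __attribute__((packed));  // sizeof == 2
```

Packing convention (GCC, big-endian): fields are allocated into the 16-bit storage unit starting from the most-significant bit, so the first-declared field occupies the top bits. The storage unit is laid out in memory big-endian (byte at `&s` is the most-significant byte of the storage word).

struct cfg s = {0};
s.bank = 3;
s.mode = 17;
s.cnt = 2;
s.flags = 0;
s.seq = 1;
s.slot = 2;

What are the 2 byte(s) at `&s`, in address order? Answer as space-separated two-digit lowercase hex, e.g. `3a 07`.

[14+:2] bank=3 & 0x3 = 0x3; word=0xc000
[9+:5] mode=17 & 0x1f = 0x11; word=0xe200
[6+:3] cnt=2 & 0x7 = 0x2; word=0xe280
[5+:1] flags=0 & 0x1 = 0x0; word=0xe280
[3+:2] seq=1 & 0x3 = 0x1; word=0xe288
[0+:3] slot=2 & 0x7 = 0x2; word=0xe28a
word = 0xe28a → big-endian bytes:
  [0]=0xe2  [1]=0x8a

e2 8a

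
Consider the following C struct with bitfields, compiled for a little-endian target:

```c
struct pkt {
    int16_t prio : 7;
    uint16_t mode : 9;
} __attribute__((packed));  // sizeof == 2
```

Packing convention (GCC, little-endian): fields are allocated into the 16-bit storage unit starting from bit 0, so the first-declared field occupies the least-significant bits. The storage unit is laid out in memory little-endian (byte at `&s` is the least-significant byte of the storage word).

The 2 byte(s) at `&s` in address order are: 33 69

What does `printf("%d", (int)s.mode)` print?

210

[0]=0x33 [1]=0x69 (little-endian) → word 0x6933
prio [0+:7] = (word>>0) & 0x7f = 51
mode [7+:9] = (word>>7) & 0x1ff = 210  ←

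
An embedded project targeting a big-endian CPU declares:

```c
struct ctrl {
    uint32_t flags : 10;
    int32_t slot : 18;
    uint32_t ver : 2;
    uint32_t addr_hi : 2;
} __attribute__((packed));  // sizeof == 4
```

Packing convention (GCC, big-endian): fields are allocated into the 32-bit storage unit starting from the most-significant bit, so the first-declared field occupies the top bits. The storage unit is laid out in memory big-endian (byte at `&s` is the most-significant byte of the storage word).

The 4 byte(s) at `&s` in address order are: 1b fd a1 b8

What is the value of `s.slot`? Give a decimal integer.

-9701

[0]=0x1b [1]=0xfd [2]=0xa1 [3]=0xb8 (big-endian) → word 0x1bfda1b8
flags:10 @ bit 22 → (0x1bfda1b8>>22)&0x3ff = 0x6f
slot:18 @ bit 4 → (0x1bfda1b8>>4)&0x3ffff = 0x3da1b  ←
ver:2 @ bit 2 → (0x1bfda1b8>>2)&0x3 = 0x2
addr_hi:2 @ bit 0 → (0x1bfda1b8>>0)&0x3 = 0x0
slot signed 18b, MSB=1: 252443 - 262144 = -9701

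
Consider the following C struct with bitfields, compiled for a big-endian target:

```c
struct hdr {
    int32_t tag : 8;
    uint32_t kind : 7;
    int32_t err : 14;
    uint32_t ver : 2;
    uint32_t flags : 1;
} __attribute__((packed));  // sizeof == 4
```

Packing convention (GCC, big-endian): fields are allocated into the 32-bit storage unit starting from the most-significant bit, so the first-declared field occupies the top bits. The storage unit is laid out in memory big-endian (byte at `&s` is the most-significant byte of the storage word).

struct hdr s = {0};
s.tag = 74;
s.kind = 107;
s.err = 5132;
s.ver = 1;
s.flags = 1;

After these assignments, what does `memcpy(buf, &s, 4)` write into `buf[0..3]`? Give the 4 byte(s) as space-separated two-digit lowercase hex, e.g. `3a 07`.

4a d6 a0 63

tag (8b) val=74 bits=0x4a at bit 24: 0x4a000000
kind (7b) val=107 bits=0x6b at bit 17: 0x4ad60000
err (14b) val=5132 bits=0x140c at bit 3: 0x4ad6a060
ver (2b) val=1 bits=0x1 at bit 1: 0x4ad6a062
flags (1b) val=1 bits=0x1 at bit 0: 0x4ad6a063
word = 0x4ad6a063 → big-endian bytes:
  [0]=0x4a  [1]=0xd6  [2]=0xa0  [3]=0x63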